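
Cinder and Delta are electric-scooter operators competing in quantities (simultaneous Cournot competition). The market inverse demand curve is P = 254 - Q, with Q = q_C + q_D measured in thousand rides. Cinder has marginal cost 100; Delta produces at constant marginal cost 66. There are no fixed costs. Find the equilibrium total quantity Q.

114

Cinder's profit: π_C = (254 - Q)q_C - (100q_C). Setting ∂π_C/∂q_C = 0: 154 - 2q_C - (q_D) = 0.
Delta's profit: π_D = (254 - Q)q_D - (66q_D). Setting ∂π_D/∂q_D = 0: 188 - 2q_D - (q_C) = 0.
So q_C = (154 - q_D)/2 and q_D = (188 - q_C)/2.
Substituting one into the other gives q_C = 40 and q_D = 74.
Total output Q = 40 + 74 = 114.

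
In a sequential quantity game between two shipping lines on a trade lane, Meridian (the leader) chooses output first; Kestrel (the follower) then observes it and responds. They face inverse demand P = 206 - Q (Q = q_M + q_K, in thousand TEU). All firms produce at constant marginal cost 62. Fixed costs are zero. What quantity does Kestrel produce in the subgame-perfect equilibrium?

36

The follower Kestrel best-responds to any q_M: π_K = (206 - Q)q_K - 62q_K.
Follower FOC: 144 - q_M - 2q_K = 0, so q_K(q_M) = (144 - q_M)/2.
The leader anticipates this reaction. Substituting into P = 206 - Q gives P = 134 - (1/2)q_M, so π_M = (134 - (1/2)q_M)q_M - 62q_M.
The leader's first-order condition 72 - q_M = 0 yields q_M = 72.
Then q_K = (144 - 72)/2 = 36.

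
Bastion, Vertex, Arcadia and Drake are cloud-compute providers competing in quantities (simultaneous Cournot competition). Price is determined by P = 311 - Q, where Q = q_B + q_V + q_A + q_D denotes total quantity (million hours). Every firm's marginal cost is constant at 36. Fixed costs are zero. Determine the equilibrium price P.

A representative firm's profit is π_i = q_i(311 - Q) - 36q_i.
First-order condition (treating rivals' output as given): 275 - 2q_i - Σ_{j≠i} q_j = 0.
With identical firms every q_j equals q_i, so Σ_{j≠i} q_j = 3q_i and 275 = 5q_i, giving q_i = 55.
Total output Q = 220, so price P = 311 - 220 = 91.

91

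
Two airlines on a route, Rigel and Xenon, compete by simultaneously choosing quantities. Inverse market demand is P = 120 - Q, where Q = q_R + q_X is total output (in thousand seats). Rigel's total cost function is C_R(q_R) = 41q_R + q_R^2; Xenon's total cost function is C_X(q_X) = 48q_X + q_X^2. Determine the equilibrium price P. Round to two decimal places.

Rigel's profit: π_R = (120 - Q)q_R - (41q_R + q_R²). Setting ∂π_R/∂q_R = 0: 79 - 4q_R - (q_X) = 0.
Xenon's profit: π_X = (120 - Q)q_X - (48q_X + q_X²). Setting ∂π_X/∂q_X = 0: 72 - 4q_X - (q_R) = 0.
So q_R = (79 - q_X)/4 and q_X = (72 - q_R)/4.
Substituting one into the other gives q_R = 244/15 and q_X = 209/15.
Total output Q = 151/5, so price P = 120 - 151/5 = 449/5.

89.80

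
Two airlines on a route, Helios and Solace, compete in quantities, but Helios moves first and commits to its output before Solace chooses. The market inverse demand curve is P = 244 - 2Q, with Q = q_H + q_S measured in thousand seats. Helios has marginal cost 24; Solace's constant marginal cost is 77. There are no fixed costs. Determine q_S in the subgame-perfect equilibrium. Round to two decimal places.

7.63

Solve by backward induction. Given q_H, the follower Solace maximises π_S = (244 - 2q_H - 2q_S)q_S - 77q_S.
∂π_S/∂q_S = 167 - 2q_H - 4q_S = 0 gives the reaction function q_S = (167 - 2q_H)/4.
Helios substitutes q_S(q_H) into its own profit: π_H = q_H(244 - 2q_H - (167 - 2q_H)/2) - 24q_H = (321/2 - q_H)q_H - 24q_H.
Maximising: ∂π_H/∂q_H = 273/2 - 2q_H = 0, giving q_H = 273/4.
Then q_S = (167 - 2·(273/4))/4 = 61/8.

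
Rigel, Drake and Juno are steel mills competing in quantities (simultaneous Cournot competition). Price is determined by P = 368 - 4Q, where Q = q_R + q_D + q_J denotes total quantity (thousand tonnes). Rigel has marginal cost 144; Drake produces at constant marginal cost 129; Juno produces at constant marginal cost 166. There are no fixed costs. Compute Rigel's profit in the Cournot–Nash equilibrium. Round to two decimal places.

Rigel's profit: π_R = (368 - 4Q)q_R - (144q_R). Setting ∂π_R/∂q_R = 0: 224 - 8q_R - 4(q_D + q_J) = 0.
Drake's first-order condition: 239 - 8q_D - 4(q_R + q_J) = 0.
Juno's first-order condition: 202 - 8q_J - 4(q_R + q_D) = 0.
Adding the 3 conditions: 665 − 8Q − 8Q = 0, i.e. Q = 665/16.
Back-substituting: q_R = (224 − 665/4)/4 = 231/16, q_D = (239 − 665/4)/4 = 291/16, q_J = (202 − 665/4)/4 = 143/16.
Price P = 368 - 4·(665/16) = 807/4.
Rigel's profit: (807/4 - 144)·(231/16) = 833.7656.

833.77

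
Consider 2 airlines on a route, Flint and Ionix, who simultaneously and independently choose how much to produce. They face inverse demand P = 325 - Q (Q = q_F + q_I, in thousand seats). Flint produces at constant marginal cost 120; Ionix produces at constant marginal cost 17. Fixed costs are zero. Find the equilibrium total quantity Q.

Flint's profit: π_F = (325 - Q)q_F - (120q_F). Setting ∂π_F/∂q_F = 0: 205 - 2q_F - (q_I) = 0.
Ionix's profit: π_I = (325 - Q)q_I - (17q_I). Setting ∂π_I/∂q_I = 0: 308 - 2q_I - (q_F) = 0.
So q_F = (205 - q_I)/2 and q_I = (308 - q_F)/2.
Solving the pair: q_F = 34, q_I = 137.
Total output Q = 34 + 137 = 171.

171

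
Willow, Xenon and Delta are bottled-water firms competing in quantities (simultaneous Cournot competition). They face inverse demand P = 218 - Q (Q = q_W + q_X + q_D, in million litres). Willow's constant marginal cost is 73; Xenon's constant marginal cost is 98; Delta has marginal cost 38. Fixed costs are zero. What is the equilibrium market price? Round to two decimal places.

Willow's profit: π_W = (218 - Q)q_W - (73q_W). Setting ∂π_W/∂q_W = 0: 145 - 2q_W - (q_X + q_D) = 0.
Xenon's first-order condition: 120 - 2q_X - (q_W + q_D) = 0.
Delta's profit: π_D = (218 - Q)q_D - (38q_D). Setting ∂π_D/∂q_D = 0: 180 - 2q_D - (q_W + q_X) = 0.
Adding the 3 first-order conditions: 445 − 4Q = 0, so Q = 445/4.
Back-substituting: q_W = (145 − 445/4) = 135/4, q_X = (120 − 445/4) = 35/4, q_D = (180 − 445/4) = 275/4.
Total output Q = 445/4, so price P = 218 - 445/4 = 427/4.

106.75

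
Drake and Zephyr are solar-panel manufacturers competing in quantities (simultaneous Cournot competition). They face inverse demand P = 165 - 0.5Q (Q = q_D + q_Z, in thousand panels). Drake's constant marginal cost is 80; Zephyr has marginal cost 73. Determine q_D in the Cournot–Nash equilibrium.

52

Drake's profit: π_D = (165 - 0.5Q)q_D - (80q_D). Setting ∂π_D/∂q_D = 0: 85 - q_D - (1/2)(q_Z) = 0.
Zephyr's profit: π_Z = (165 - 0.5Q)q_Z - (73q_Z). Setting ∂π_Z/∂q_Z = 0: 92 - q_Z - (1/2)(q_D) = 0.
Best responses: q_D = (85 - (1/2)q_Z), q_Z = (92 - (1/2)q_D).
Solving the pair: q_D = 52, q_Z = 66.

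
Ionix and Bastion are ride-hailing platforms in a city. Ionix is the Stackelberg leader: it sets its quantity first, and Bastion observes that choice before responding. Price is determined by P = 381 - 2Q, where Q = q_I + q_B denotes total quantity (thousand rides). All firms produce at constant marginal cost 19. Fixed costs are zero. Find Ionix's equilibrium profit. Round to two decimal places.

The follower Bastion best-responds to any q_I: π_B = (381 - 2Q)q_B - 19q_B.
Setting the follower's marginal profit to zero, 362 - 2q_I - 4q_B = 0, i.e. q_B = (362 - 2q_I)/4.
The leader anticipates this reaction. Substituting into P = 381 - 2Q gives P = 200 - q_I, so π_I = (200 - q_I)q_I - 19q_I.
Maximising: ∂π_I/∂q_I = 181 - 2q_I = 0, giving q_I = 181/2.
Then q_B = (362 - 2·(181/2))/4 = 181/4.
Price P = 381 - 2·(543/4) = 219/2.
Ionix's profit: (219/2 - 19)·(181/2) = 8190.2500.

8190.25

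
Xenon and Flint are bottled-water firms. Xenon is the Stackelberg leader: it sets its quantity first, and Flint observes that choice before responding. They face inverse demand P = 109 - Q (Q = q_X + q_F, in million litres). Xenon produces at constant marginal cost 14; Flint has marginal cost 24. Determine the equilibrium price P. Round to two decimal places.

The follower Flint best-responds to any q_X: π_F = (109 - Q)q_F - 24q_F.
Setting the follower's marginal profit to zero, 85 - q_X - 2q_F = 0, i.e. q_F = (85 - q_X)/2.
The leader anticipates this reaction. Substituting into P = 109 - Q gives P = 133/2 - (1/2)q_X, so π_X = (133/2 - (1/2)q_X)q_X - 14q_X.
Maximising: ∂π_X/∂q_X = 105/2 - q_X = 0, giving q_X = 105/2.
Then q_F = (85 - 105/2)/2 = 65/4.
Total output Q = 275/4, so price P = 109 - 275/4 = 161/4.

40.25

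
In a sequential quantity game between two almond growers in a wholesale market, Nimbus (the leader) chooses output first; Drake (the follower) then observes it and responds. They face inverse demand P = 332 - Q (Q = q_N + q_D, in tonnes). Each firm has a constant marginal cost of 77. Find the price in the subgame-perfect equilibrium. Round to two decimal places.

140.75

Solve by backward induction. Given q_N, the follower Drake maximises π_D = (332 - q_N - q_D)q_D - 77q_D.
∂π_D/∂q_D = 255 - q_N - 2q_D = 0 gives the reaction function q_D = (255 - q_N)/2.
The leader anticipates this reaction. Substituting into P = 332 - Q gives P = 409/2 - (1/2)q_N, so π_N = (409/2 - (1/2)q_N)q_N - 77q_N.
Maximising: ∂π_N/∂q_N = 255/2 - q_N = 0, giving q_N = 255/2.
Then q_D = (255 - 255/2)/2 = 255/4.
Total output Q = 765/4, so price P = 332 - 765/4 = 563/4.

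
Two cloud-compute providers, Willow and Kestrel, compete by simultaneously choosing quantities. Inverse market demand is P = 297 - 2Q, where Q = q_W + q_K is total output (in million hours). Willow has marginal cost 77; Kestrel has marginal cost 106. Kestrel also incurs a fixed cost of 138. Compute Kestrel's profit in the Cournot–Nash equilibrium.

1320

Willow's profit: π_W = (297 - 2Q)q_W - (77q_W). Setting ∂π_W/∂q_W = 0: 220 - 4q_W - 2(q_K) = 0.
Kestrel's first-order condition: 191 - 4q_K - 2(q_W) = 0.
Best responses: q_W = (220 - 2q_K)/4, q_K = (191 - 2q_W)/4.
Substituting one into the other gives q_W = 83/2 and q_K = 27.
Price P = 297 - 2·(137/2) = 160.
Kestrel's profit: (160 - 106)·27 - 138 = 1320.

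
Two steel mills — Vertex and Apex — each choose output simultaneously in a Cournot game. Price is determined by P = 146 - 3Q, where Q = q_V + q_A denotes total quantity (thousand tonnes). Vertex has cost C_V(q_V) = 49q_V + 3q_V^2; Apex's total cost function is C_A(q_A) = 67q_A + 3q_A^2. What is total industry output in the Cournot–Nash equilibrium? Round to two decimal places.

Vertex's profit: π_V = (146 - 3Q)q_V - (49q_V + 3q_V²). Setting ∂π_V/∂q_V = 0: 97 - 12q_V - 3(q_A) = 0.
Apex's first-order condition: 79 - 12q_A - 3(q_V) = 0.
Rearranging gives the reaction functions q_V = (97 - 3q_A)/12 and q_A = (79 - 3q_V)/12.
Substituting one into the other gives q_V = 103/15 and q_A = 73/15.
Total output Q = 103/15 + 73/15 = 176/15.

11.73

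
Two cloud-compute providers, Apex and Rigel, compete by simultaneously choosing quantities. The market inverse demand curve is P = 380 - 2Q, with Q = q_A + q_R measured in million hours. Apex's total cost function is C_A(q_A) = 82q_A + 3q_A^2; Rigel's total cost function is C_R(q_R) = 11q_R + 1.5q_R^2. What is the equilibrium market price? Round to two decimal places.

245.39

Apex's profit: π_A = (380 - 2Q)q_A - (82q_A + 3q_A²). Setting ∂π_A/∂q_A = 0: 298 - 10q_A - 2(q_R) = 0.
Rigel's profit: π_R = (380 - 2Q)q_R - (11q_R + (3/2)q_R²). Setting ∂π_R/∂q_R = 0: 369 - 7q_R - 2(q_A) = 0.
Rearranging gives the reaction functions q_A = (298 - 2q_R)/10 and q_R = (369 - 2q_A)/7.
Substituting one into the other gives q_A = 674/33 and q_R = 1547/33.
Total output Q = 67.3030, so price P = 380 - 2·67.3030 = 245.3939.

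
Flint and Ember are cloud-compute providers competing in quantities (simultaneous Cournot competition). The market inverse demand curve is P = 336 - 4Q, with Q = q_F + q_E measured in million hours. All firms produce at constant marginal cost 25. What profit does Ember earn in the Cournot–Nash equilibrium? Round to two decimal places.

Each firm earns π_i = (336 - 4Q)q_i - 25q_i.
First-order condition (treating rivals' output as given): 311 - 8q_i - 4q_j = 0.
By symmetry each firm produces the same amount; substituting q_j = q_i yields q_i = 311/12.
Price P = 336 - 4·(311/6) = 386/3.
Ember's profit: (386/3 - 25)·(311/12) = 2686.6944.

2686.69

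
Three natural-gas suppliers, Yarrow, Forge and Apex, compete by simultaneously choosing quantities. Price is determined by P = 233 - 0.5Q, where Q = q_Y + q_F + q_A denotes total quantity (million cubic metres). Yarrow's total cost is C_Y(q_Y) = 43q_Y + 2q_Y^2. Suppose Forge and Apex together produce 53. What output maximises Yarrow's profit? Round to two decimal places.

32.70

With rivals' combined output fixed at 53, Yarrow's profit is π_Y = (233 - (1/2)·53 - (1/2)q_Y)q_Y - (43q_Y + 2q_Y²) = (413/2 - (1/2)q_Y)q_Y - (43q_Y + 2q_Y²).
∂π_Y/∂q_Y = 327/2 - 5q_Y = 0, so q_Y = 327/10.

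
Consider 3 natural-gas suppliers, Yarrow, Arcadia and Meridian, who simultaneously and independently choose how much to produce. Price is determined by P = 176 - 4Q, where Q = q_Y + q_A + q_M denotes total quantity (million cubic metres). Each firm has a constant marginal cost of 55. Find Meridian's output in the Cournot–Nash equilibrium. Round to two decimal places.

A representative firm's profit is π_i = q_i(176 - 4Q) - 55q_i.
Setting ∂π_i/∂q_i = 0 with rivals' quantities fixed: 121 - 8q_i - 4·Σ_{j≠i} q_j = 0.
By symmetry each firm produces the same amount; substituting Σ_{j≠i} q_j = 2q_i yields q_i = 121/16.

7.56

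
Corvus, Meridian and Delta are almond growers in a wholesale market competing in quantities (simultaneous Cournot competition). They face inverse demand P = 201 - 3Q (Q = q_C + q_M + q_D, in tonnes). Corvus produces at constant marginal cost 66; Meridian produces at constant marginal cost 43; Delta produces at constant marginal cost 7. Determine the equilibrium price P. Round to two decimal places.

Corvus's profit: π_C = (201 - 3Q)q_C - (66q_C). Setting ∂π_C/∂q_C = 0: 135 - 6q_C - 3(q_M + q_D) = 0.
Meridian's profit: π_M = (201 - 3Q)q_M - (43q_M). Setting ∂π_M/∂q_M = 0: 158 - 6q_M - 3(q_C + q_D) = 0.
Delta's profit: π_D = (201 - 3Q)q_D - (7q_D). Setting ∂π_D/∂q_D = 0: 194 - 6q_D - 3(q_C + q_M) = 0.
Adding the 3 first-order conditions: 487 − 12Q = 0, so Q = 487/12.
Back-substituting: q_C = (135 − 487/4)/3 = 53/12, q_M = (158 − 487/4)/3 = 145/12, q_D = (194 − 487/4)/3 = 289/12.
Total output Q = 487/12, so price P = 201 - 3·(487/12) = 317/4.

79.25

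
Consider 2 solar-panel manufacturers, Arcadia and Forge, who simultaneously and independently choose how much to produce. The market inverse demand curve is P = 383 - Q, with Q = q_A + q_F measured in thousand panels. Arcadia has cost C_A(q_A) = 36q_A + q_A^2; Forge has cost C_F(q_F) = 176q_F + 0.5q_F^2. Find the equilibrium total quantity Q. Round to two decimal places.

Arcadia's profit: π_A = (383 - Q)q_A - (36q_A + q_A²). Setting ∂π_A/∂q_A = 0: 347 - 4q_A - (q_F) = 0.
Forge's profit: π_F = (383 - Q)q_F - (176q_F + (1/2)q_F²). Setting ∂π_F/∂q_F = 0: 207 - 3q_F - (q_A) = 0.
Best responses: q_A = (347 - q_F)/4, q_F = (207 - q_A)/3.
Substituting one into the other gives q_A = 834/11 and q_F = 481/11.
Total output Q = 834/11 + 481/11 = 1315/11.

119.55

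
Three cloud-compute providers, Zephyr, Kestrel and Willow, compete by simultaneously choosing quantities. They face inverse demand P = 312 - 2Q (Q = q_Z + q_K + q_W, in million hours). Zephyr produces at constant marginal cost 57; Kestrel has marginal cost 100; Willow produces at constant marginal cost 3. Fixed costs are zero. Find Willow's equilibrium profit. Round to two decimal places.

6612.50

Zephyr's profit: π_Z = (312 - 2Q)q_Z - (57q_Z). Setting ∂π_Z/∂q_Z = 0: 255 - 4q_Z - 2(q_K + q_W) = 0.
Kestrel's profit: π_K = (312 - 2Q)q_K - (100q_K). Setting ∂π_K/∂q_K = 0: 212 - 4q_K - 2(q_Z + q_W) = 0.
Willow's first-order condition: 309 - 4q_W - 2(q_Z + q_K) = 0.
Adding the 3 conditions: 776 − 4Q − 4Q = 0, i.e. Q = 97.
Back-substituting: q_Z = (255 − 194)/2 = 61/2, q_K = (212 − 194)/2 = 9, q_W = (309 − 194)/2 = 115/2.
Price P = 312 - 2·97 = 118.
Willow's profit: (118 - 3)·(115/2) = 6612.5000.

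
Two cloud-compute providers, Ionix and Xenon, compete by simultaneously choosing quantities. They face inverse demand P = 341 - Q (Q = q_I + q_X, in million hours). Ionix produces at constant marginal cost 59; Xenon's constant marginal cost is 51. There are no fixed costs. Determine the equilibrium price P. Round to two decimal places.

150.33

Ionix's profit: π_I = (341 - Q)q_I - (59q_I). Setting ∂π_I/∂q_I = 0: 282 - 2q_I - (q_X) = 0.
Xenon's first-order condition: 290 - 2q_X - (q_I) = 0.
Best responses: q_I = (282 - q_X)/2, q_X = (290 - q_I)/2.
Solving the pair: q_I = 274/3, q_X = 298/3.
Total output Q = 572/3, so price P = 341 - 572/3 = 451/3.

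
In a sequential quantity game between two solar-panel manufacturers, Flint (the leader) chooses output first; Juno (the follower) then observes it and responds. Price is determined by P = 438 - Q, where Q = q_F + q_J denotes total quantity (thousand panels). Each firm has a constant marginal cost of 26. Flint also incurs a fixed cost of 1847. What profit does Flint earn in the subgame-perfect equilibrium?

19371

The follower Juno best-responds to any q_F: π_J = (438 - Q)q_J - 26q_J.
Follower FOC: 412 - q_F - 2q_J = 0, so q_J(q_F) = (412 - q_F)/2.
Flint substitutes q_J(q_F) into its own profit: π_F = q_F(438 - q_F - (412 - q_F)/2) - 26q_F = (232 - (1/2)q_F)q_F - 26q_F.
Leader FOC: 206 - q_F = 0, so q_F = 206.
Then q_J = (412 - 206)/2 = 103.
Price P = 438 - 309 = 129.
Flint's profit: (129 - 26)·206 - 1847 = 19371.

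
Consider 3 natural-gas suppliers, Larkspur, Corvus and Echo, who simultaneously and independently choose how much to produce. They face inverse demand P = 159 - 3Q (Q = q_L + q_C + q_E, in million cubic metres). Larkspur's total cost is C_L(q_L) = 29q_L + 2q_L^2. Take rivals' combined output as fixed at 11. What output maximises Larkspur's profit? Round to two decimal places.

9.70

With rivals' combined output fixed at 11, Larkspur's profit is π_L = (159 - 3·11 - 3q_L)q_L - (29q_L + 2q_L²) = (126 - 3q_L)q_L - (29q_L + 2q_L²).
∂π_L/∂q_L = 97 - 10q_L = 0, so q_L = 97/10.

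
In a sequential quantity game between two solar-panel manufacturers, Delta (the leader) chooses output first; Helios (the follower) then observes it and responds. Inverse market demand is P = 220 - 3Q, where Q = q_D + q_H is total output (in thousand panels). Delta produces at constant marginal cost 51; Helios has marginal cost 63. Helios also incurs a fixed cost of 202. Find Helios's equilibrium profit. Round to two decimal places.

166.52

The follower Helios best-responds to any q_D: π_H = (220 - 3Q)q_H - 63q_H.
∂π_H/∂q_H = 157 - 3q_D - 6q_H = 0 gives the reaction function q_H = (157 - 3q_D)/6.
Delta substitutes q_H(q_D) into its own profit: π_D = q_D(220 - 3q_D - (157 - 3q_D)/2) - 51q_D = (283/2 - (3/2)q_D)q_D - 51q_D.
Leader FOC: 181/2 - 3q_D = 0, so q_D = 181/6.
Then q_H = (157 - 3·(181/6))/6 = 133/12.
Price P = 220 - 3·(165/4) = 385/4.
Helios's profit: (385/4 - 63)·(133/12) - 202 = 166.5208.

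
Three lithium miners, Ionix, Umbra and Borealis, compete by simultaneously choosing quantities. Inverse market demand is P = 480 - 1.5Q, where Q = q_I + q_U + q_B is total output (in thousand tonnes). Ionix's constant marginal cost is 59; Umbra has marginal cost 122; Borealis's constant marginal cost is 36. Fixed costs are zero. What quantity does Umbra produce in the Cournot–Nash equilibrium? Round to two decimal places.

34.83

Ionix's profit: π_I = (480 - 1.5Q)q_I - (59q_I). Setting ∂π_I/∂q_I = 0: 421 - 3q_I - (3/2)(q_U + q_B) = 0.
Umbra's first-order condition: 358 - 3q_U - (3/2)(q_I + q_B) = 0.
Borealis's profit: π_B = (480 - 1.5Q)q_B - (36q_B). Setting ∂π_B/∂q_B = 0: 444 - 3q_B - (3/2)(q_I + q_U) = 0.
Adding the 3 conditions: 1223 − 3Q − 3Q = 0, i.e. Q = 1223/6.
Back-substituting: q_I = (421 − 1223/4)/(3/2) = 461/6, q_U = (358 − 1223/4)/(3/2) = 209/6, q_B = (444 − 1223/4)/(3/2) = 553/6.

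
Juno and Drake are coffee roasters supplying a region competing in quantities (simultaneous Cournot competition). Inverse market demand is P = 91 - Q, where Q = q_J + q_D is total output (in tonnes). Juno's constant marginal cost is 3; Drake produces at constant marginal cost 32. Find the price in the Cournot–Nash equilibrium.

Juno's profit: π_J = (91 - Q)q_J - (3q_J). Setting ∂π_J/∂q_J = 0: 88 - 2q_J - (q_D) = 0.
Drake's profit: π_D = (91 - Q)q_D - (32q_D). Setting ∂π_D/∂q_D = 0: 59 - 2q_D - (q_J) = 0.
Best responses: q_J = (88 - q_D)/2, q_D = (59 - q_J)/2.
Solving the pair: q_J = 39, q_D = 10.
Total output Q = 49, so price P = 91 - 49 = 42.

42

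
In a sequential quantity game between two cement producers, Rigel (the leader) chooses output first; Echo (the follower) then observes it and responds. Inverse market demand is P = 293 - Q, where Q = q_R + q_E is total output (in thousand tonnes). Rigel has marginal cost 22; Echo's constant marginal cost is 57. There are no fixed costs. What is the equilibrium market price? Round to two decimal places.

98.50

The follower Echo best-responds to any q_R: π_E = (293 - Q)q_E - 57q_E.
Setting the follower's marginal profit to zero, 236 - q_R - 2q_E = 0, i.e. q_E = (236 - q_R)/2.
Rigel substitutes q_E(q_R) into its own profit: π_R = q_R(293 - q_R - (236 - q_R)/2) - 22q_R = (175 - (1/2)q_R)q_R - 22q_R.
The leader's first-order condition 153 - q_R = 0 yields q_R = 153.
Then q_E = (236 - 153)/2 = 83/2.
Total output Q = 389/2, so price P = 293 - 389/2 = 197/2.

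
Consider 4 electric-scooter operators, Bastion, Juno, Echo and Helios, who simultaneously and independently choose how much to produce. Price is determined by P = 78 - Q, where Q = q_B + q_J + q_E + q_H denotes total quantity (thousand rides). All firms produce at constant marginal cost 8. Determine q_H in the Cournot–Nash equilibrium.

Each firm earns π_i = (78 - Q)q_i - 8q_i.
Setting ∂π_i/∂q_i = 0 with rivals' quantities fixed: 70 - 2q_i - Σ_{j≠i} q_j = 0.
By symmetry each firm produces the same amount; substituting Σ_{j≠i} q_j = 3q_i yields q_i = 70/5 = 14.

14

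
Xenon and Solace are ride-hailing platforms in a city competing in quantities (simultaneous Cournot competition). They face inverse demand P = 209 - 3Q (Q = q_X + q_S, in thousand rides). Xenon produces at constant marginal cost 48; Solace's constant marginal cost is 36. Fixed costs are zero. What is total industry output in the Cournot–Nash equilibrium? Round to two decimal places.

37.11

Xenon's profit: π_X = (209 - 3Q)q_X - (48q_X). Setting ∂π_X/∂q_X = 0: 161 - 6q_X - 3(q_S) = 0.
Solace's profit: π_S = (209 - 3Q)q_S - (36q_S). Setting ∂π_S/∂q_S = 0: 173 - 6q_S - 3(q_X) = 0.
So q_X = (161 - 3q_S)/6 and q_S = (173 - 3q_X)/6.
Substituting one into the other gives q_X = 149/9 and q_S = 185/9.
Total output Q = 149/9 + 185/9 = 334/9.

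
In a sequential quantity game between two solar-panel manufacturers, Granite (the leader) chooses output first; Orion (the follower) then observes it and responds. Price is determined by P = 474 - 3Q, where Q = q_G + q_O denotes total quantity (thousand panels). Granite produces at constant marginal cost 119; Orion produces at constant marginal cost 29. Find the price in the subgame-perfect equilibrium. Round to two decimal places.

The follower Orion best-responds to any q_G: π_O = (474 - 3Q)q_O - 29q_O.
Setting the follower's marginal profit to zero, 445 - 3q_G - 6q_O = 0, i.e. q_O = (445 - 3q_G)/6.
The leader anticipates this reaction. Substituting into P = 474 - 3Q gives P = 503/2 - (3/2)q_G, so π_G = (503/2 - (3/2)q_G)q_G - 119q_G.
Maximising: ∂π_G/∂q_G = 265/2 - 3q_G = 0, giving q_G = 265/6.
Then q_O = (445 - 3·(265/6))/6 = 625/12.
Total output Q = 385/4, so price P = 474 - 3·(385/4) = 741/4.

185.25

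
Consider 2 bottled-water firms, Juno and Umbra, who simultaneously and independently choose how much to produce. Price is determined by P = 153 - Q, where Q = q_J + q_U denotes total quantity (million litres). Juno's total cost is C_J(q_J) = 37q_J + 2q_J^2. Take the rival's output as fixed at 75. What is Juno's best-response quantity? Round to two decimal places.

With the rival's output fixed at 75, Juno's profit is π_J = (153 - 75 - q_J)q_J - (37q_J + 2q_J²) = (78 - q_J)q_J - (37q_J + 2q_J²).
∂π_J/∂q_J = 41 - 6q_J = 0, so q_J = 41/6.

6.83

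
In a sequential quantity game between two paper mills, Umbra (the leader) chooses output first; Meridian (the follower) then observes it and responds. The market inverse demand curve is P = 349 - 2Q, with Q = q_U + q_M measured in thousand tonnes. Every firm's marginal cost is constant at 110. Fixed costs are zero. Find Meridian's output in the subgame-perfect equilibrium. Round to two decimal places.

The follower Meridian best-responds to any q_U: π_M = (349 - 2Q)q_M - 110q_M.
Setting the follower's marginal profit to zero, 239 - 2q_U - 4q_M = 0, i.e. q_M = (239 - 2q_U)/4.
The leader anticipates this reaction. Substituting into P = 349 - 2Q gives P = 459/2 - q_U, so π_U = (459/2 - q_U)q_U - 110q_U.
The leader's first-order condition 239/2 - 2q_U = 0 yields q_U = 239/4.
Then q_M = (239 - 2·(239/4))/4 = 239/8.

29.88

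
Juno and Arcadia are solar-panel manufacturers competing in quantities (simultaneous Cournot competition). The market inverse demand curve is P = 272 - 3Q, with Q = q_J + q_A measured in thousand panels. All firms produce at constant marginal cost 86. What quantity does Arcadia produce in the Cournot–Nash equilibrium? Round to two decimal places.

20.67

Each firm earns π_i = (272 - 3Q)q_i - 86q_i.
Setting ∂π_i/∂q_i = 0 with rivals' quantities fixed: 186 - 6q_i - 3q_j = 0.
With identical firms every q_j equals q_i, so q_j = q_i and 186 = 9q_i, giving q_i = 62/3.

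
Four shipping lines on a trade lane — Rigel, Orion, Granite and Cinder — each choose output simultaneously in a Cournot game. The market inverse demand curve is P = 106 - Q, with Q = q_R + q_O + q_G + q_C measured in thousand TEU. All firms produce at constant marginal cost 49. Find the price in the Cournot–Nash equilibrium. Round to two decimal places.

A representative firm's profit is π_i = q_i(106 - Q) - 49q_i.
First-order condition (treating rivals' output as given): 57 - 2q_i - Σ_{j≠i} q_j = 0.
With identical firms every q_j equals q_i, so Σ_{j≠i} q_j = 3q_i and 57 = 5q_i, giving q_i = 57/5.
Total output Q = 228/5, so price P = 106 - 228/5 = 302/5.

60.40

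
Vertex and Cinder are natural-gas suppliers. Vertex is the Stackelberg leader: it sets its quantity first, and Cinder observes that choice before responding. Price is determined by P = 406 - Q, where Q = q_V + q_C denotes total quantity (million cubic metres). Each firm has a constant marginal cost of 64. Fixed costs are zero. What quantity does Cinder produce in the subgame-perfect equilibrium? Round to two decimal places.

85.50

Solve by backward induction. Given q_V, the follower Cinder maximises π_C = (406 - q_V - q_C)q_C - 64q_C.
∂π_C/∂q_C = 342 - q_V - 2q_C = 0 gives the reaction function q_C = (342 - q_V)/2.
The leader anticipates this reaction. Substituting into P = 406 - Q gives P = 235 - (1/2)q_V, so π_V = (235 - (1/2)q_V)q_V - 64q_V.
Maximising: ∂π_V/∂q_V = 171 - q_V = 0, giving q_V = 171.
Then q_C = (342 - 171)/2 = 171/2.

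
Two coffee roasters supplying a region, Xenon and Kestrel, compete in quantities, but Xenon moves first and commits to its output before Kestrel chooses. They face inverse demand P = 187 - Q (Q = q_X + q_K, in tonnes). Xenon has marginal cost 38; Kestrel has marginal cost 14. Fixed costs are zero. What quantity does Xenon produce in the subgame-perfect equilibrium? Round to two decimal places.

Solve by backward induction. Given q_X, the follower Kestrel maximises π_K = (187 - q_X - q_K)q_K - 14q_K.
Setting the follower's marginal profit to zero, 173 - q_X - 2q_K = 0, i.e. q_K = (173 - q_X)/2.
Xenon substitutes q_K(q_X) into its own profit: π_X = q_X(187 - q_X - (173 - q_X)/2) - 38q_X = (201/2 - (1/2)q_X)q_X - 38q_X.
The leader's first-order condition 125/2 - q_X = 0 yields q_X = 125/2.
Then q_K = (173 - 125/2)/2 = 221/4.

62.50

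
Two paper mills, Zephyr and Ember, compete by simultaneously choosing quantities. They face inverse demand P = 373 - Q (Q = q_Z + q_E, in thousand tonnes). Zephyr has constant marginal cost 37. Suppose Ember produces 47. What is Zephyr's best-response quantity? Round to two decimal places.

With the rival's output fixed at 47, Zephyr's profit is π_Z = (373 - 47 - q_Z)q_Z - (37q_Z) = (326 - q_Z)q_Z - (37q_Z).
∂π_Z/∂q_Z = 289 - 2q_Z = 0, so q_Z = 289/2.

144.50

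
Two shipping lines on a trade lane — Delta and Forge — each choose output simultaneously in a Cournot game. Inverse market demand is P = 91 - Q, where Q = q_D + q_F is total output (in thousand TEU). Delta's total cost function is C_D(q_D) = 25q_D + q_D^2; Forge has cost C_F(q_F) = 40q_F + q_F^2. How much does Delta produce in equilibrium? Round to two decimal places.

Delta's profit: π_D = (91 - Q)q_D - (25q_D + q_D²). Setting ∂π_D/∂q_D = 0: 66 - 4q_D - (q_F) = 0.
Forge's profit: π_F = (91 - Q)q_F - (40q_F + q_F²). Setting ∂π_F/∂q_F = 0: 51 - 4q_F - (q_D) = 0.
So q_D = (66 - q_F)/4 and q_F = (51 - q_D)/4.
Solving the pair: q_D = 71/5, q_F = 46/5.

14.20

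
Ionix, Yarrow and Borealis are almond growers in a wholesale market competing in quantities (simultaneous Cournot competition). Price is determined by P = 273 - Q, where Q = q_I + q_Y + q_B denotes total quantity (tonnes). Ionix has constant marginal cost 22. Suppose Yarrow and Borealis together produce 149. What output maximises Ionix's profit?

51

With rivals' combined output fixed at 149, Ionix's profit is π_I = (273 - 149 - q_I)q_I - (22q_I) = (124 - q_I)q_I - (22q_I).
∂π_I/∂q_I = 102 - 2q_I = 0, so q_I = 51.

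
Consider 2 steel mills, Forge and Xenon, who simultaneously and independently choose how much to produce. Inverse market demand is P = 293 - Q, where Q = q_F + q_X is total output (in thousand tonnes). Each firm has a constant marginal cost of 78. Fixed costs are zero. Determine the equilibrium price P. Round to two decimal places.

A representative firm's profit is π_i = q_i(293 - Q) - 78q_i.
Setting ∂π_i/∂q_i = 0 with rivals' quantities fixed: 215 - 2q_i - q_j = 0.
With identical firms every q_j equals q_i, so q_j = q_i and 215 = 3q_i, giving q_i = 215/3.
Total output Q = 430/3, so price P = 293 - 430/3 = 449/3.

149.67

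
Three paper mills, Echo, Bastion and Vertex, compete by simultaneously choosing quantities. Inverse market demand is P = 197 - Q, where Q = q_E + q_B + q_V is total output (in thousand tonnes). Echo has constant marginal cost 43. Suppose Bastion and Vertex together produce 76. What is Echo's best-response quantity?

With rivals' combined output fixed at 76, Echo's profit is π_E = (197 - 76 - q_E)q_E - (43q_E) = (121 - q_E)q_E - (43q_E).
∂π_E/∂q_E = 78 - 2q_E = 0, so q_E = 39.

39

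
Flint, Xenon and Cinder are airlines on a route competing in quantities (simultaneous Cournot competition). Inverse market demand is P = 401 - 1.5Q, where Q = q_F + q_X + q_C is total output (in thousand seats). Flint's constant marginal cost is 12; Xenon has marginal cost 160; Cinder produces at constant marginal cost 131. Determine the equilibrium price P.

Flint's profit: π_F = (401 - 1.5Q)q_F - (12q_F). Setting ∂π_F/∂q_F = 0: 389 - 3q_F - (3/2)(q_X + q_C) = 0.
Xenon's profit: π_X = (401 - 1.5Q)q_X - (160q_X). Setting ∂π_X/∂q_X = 0: 241 - 3q_X - (3/2)(q_F + q_C) = 0.
Cinder's first-order condition: 270 - 3q_C - (3/2)(q_F + q_X) = 0.
Summing all 3 equations gives 900 − 6Q = 0, hence Q = 150.
Back-substituting: q_F = (389 − 225)/(3/2) = 328/3, q_X = (241 − 225)/(3/2) = 32/3, q_C = (270 − 225)/(3/2) = 30.
Total output Q = 150, so price P = 401 - (3/2)·150 = 176.

176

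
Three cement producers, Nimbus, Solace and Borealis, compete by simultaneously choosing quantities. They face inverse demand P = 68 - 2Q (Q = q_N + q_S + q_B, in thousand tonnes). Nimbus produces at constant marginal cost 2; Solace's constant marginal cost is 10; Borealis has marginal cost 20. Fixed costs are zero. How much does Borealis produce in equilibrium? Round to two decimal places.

2.50

Nimbus's profit: π_N = (68 - 2Q)q_N - (2q_N). Setting ∂π_N/∂q_N = 0: 66 - 4q_N - 2(q_S + q_B) = 0.
Solace's profit: π_S = (68 - 2Q)q_S - (10q_S). Setting ∂π_S/∂q_S = 0: 58 - 4q_S - 2(q_N + q_B) = 0.
Borealis's first-order condition: 48 - 4q_B - 2(q_N + q_S) = 0.
Adding the 3 conditions: 172 − 4Q − 4Q = 0, i.e. Q = 43/2.
Back-substituting: q_N = (66 − 43)/2 = 23/2, q_S = (58 − 43)/2 = 15/2, q_B = (48 − 43)/2 = 5/2.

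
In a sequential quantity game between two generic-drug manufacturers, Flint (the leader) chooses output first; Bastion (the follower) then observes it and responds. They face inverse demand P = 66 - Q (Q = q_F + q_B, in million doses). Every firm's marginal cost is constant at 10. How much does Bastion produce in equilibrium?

The follower Bastion best-responds to any q_F: π_B = (66 - Q)q_B - 10q_B.
∂π_B/∂q_B = 56 - q_F - 2q_B = 0 gives the reaction function q_B = (56 - q_F)/2.
Flint substitutes q_B(q_F) into its own profit: π_F = q_F(66 - q_F - (56 - q_F)/2) - 10q_F = (38 - (1/2)q_F)q_F - 10q_F.
Leader FOC: 28 - q_F = 0, so q_F = 28.
Then q_B = (56 - 28)/2 = 14.

14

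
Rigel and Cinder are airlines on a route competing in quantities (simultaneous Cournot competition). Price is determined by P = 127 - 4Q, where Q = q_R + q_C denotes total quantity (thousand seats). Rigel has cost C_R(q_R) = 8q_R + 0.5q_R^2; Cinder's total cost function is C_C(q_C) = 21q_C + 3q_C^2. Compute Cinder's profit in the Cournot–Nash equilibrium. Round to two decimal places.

132.18

Rigel's profit: π_R = (127 - 4Q)q_R - (8q_R + (1/2)q_R²). Setting ∂π_R/∂q_R = 0: 119 - 9q_R - 4(q_C) = 0.
Cinder's first-order condition: 106 - 14q_C - 4(q_R) = 0.
So q_R = (119 - 4q_C)/9 and q_C = (106 - 4q_R)/14.
Substituting one into the other gives q_R = 621/55 and q_C = 239/55.
Price P = 127 - 4·(172/11) = 709/11.
Cinder's profit: (709/11)·(239/55) - 21·(239/55) - 3(239/55)² = 132.1808.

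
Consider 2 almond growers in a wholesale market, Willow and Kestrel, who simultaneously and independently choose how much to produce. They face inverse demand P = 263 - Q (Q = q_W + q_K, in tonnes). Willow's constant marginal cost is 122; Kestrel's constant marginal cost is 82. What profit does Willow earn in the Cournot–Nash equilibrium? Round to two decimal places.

Willow's profit: π_W = (263 - Q)q_W - (122q_W). Setting ∂π_W/∂q_W = 0: 141 - 2q_W - (q_K) = 0.
Kestrel's profit: π_K = (263 - Q)q_K - (82q_K). Setting ∂π_K/∂q_K = 0: 181 - 2q_K - (q_W) = 0.
Best responses: q_W = (141 - q_K)/2, q_K = (181 - q_W)/2.
Solving the pair: q_W = 101/3, q_K = 221/3.
Price P = 263 - 322/3 = 467/3.
Willow's profit: (467/3 - 122)·(101/3) = 1133.4444.

1133.44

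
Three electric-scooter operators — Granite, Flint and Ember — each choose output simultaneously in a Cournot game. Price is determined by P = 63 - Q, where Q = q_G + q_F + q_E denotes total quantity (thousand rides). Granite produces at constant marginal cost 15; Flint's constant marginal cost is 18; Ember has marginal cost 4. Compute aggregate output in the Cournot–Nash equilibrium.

38

Granite's profit: π_G = (63 - Q)q_G - (15q_G). Setting ∂π_G/∂q_G = 0: 48 - 2q_G - (q_F + q_E) = 0.
Flint's first-order condition: 45 - 2q_F - (q_G + q_E) = 0.
Ember's profit: π_E = (63 - Q)q_E - (4q_E). Setting ∂π_E/∂q_E = 0: 59 - 2q_E - (q_G + q_F) = 0.
Adding the 3 conditions: 152 − 2Q − 2Q = 0, i.e. Q = 38.
Back-substituting: q_G = (48 − 38) = 10, q_F = (45 − 38) = 7, q_E = (59 − 38) = 21.
Total output Q = 10 + 7 + 21 = 38.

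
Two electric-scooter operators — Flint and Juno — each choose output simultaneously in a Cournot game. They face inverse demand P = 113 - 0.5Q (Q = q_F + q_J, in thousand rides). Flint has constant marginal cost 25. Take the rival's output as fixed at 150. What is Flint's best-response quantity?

13

With the rival's output fixed at 150, Flint's profit is π_F = (113 - (1/2)·150 - (1/2)q_F)q_F - (25q_F) = (38 - (1/2)q_F)q_F - (25q_F).
∂π_F/∂q_F = 13 - q_F = 0, so q_F = 13.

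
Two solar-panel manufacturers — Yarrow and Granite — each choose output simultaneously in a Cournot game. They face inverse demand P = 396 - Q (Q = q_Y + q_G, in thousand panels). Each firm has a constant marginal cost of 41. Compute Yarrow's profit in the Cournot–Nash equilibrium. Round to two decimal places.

14002.78

Each firm earns π_i = (396 - Q)q_i - 41q_i.
First-order condition (treating rivals' output as given): 355 - 2q_i - q_j = 0.
By symmetry each firm produces the same amount; substituting q_j = q_i yields q_i = 355/3.
Price P = 396 - 710/3 = 478/3.
Yarrow's profit: (478/3 - 41)·(355/3) = 14002.7778.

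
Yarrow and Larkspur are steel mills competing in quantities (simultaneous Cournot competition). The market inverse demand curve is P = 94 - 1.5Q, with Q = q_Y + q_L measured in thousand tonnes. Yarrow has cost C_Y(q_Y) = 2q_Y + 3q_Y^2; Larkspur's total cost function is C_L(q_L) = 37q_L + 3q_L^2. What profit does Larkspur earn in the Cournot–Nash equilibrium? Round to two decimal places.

102.04

Yarrow's profit: π_Y = (94 - 1.5Q)q_Y - (2q_Y + 3q_Y²). Setting ∂π_Y/∂q_Y = 0: 92 - 9q_Y - (3/2)(q_L) = 0.
Larkspur's profit: π_L = (94 - 1.5Q)q_L - (37q_L + 3q_L²). Setting ∂π_L/∂q_L = 0: 57 - 9q_L - (3/2)(q_Y) = 0.
So q_Y = (92 - (3/2)q_L)/9 and q_L = (57 - (3/2)q_Y)/9.
Solving the pair: q_Y = 66/7, q_L = 100/21.
Price P = 94 - (3/2)·(298/21) = 509/7.
Larkspur's profit: (509/7)·(100/21) - 37·(100/21) - 3(100/21)² = 102.0408.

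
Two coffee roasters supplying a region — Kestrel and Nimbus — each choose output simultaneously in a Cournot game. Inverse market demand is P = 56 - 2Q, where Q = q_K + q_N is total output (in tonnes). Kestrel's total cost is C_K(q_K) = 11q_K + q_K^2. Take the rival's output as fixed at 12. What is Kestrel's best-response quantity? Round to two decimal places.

With the rival's output fixed at 12, Kestrel's profit is π_K = (56 - 2·12 - 2q_K)q_K - (11q_K + q_K²) = (32 - 2q_K)q_K - (11q_K + q_K²).
∂π_K/∂q_K = 21 - 6q_K = 0, so q_K = 7/2.

3.50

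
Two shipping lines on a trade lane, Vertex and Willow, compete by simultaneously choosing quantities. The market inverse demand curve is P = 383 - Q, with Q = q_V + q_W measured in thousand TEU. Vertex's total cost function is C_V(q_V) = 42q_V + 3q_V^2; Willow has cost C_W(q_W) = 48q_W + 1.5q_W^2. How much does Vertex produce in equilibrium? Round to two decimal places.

35.13

Vertex's profit: π_V = (383 - Q)q_V - (42q_V + 3q_V²). Setting ∂π_V/∂q_V = 0: 341 - 8q_V - (q_W) = 0.
Willow's profit: π_W = (383 - Q)q_W - (48q_W + (3/2)q_W²). Setting ∂π_W/∂q_W = 0: 335 - 5q_W - (q_V) = 0.
Rearranging gives the reaction functions q_V = (341 - q_W)/8 and q_W = (335 - q_V)/5.
Substituting one into the other gives q_V = 1370/39 and q_W = 59.9744.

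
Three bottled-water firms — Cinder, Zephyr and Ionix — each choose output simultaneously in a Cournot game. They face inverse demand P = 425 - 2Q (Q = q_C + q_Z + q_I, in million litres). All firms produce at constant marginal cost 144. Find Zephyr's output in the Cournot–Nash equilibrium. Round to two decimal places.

35.13

A representative firm's profit is π_i = q_i(425 - 2Q) - 144q_i.
First-order condition (treating rivals' output as given): 281 - 4q_i - 2·Σ_{j≠i} q_j = 0.
With identical firms every q_j equals q_i, so Σ_{j≠i} q_j = 2q_i and 281 = 8q_i, giving q_i = 281/8.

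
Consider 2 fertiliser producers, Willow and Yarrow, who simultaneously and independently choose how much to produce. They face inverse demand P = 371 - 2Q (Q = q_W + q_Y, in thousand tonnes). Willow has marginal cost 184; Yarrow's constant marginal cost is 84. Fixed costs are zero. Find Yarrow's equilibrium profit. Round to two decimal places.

Willow's profit: π_W = (371 - 2Q)q_W - (184q_W). Setting ∂π_W/∂q_W = 0: 187 - 4q_W - 2(q_Y) = 0.
Yarrow's first-order condition: 287 - 4q_Y - 2(q_W) = 0.
Best responses: q_W = (187 - 2q_Y)/4, q_Y = (287 - 2q_W)/4.
Solving the pair: q_W = 29/2, q_Y = 129/2.
Price P = 371 - 2·79 = 213.
Yarrow's profit: (213 - 84)·(129/2) = 8320.5000.

8320.50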